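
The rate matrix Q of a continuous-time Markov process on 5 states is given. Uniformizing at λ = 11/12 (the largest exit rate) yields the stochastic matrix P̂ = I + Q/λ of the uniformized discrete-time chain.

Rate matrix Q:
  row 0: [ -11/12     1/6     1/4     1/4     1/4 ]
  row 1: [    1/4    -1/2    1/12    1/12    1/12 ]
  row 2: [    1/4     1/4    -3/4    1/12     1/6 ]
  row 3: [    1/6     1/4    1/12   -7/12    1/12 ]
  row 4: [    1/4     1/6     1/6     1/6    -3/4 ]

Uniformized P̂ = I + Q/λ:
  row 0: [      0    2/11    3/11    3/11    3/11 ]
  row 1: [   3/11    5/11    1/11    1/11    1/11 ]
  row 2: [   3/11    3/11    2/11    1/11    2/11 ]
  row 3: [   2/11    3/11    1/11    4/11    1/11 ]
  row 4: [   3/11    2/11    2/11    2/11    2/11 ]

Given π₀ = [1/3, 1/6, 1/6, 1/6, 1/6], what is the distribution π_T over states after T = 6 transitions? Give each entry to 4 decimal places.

t=0: π = [0.3333, 0.1667, 0.1667, 0.1667, 0.1667]
t=1: π = [0.1667, 0.2576, 0.1818, 0.2121, 0.1818]
t=2: π = [0.2080, 0.2879, 0.1543, 0.1956, 0.1543]
t=3: π = [0.1982, 0.2921, 0.1568, 0.1961, 0.1568]
t=4: π = [0.2008, 0.2936, 0.1555, 0.1947, 0.1555]
t=5: π = [0.2003, 0.2937, 0.1557, 0.1947, 0.1557]
t=6: π = [0.2004, 0.2938, 0.1556, 0.1946, 0.1556]

π = [0.2004, 0.2938, 0.1556, 0.1946, 0.1556]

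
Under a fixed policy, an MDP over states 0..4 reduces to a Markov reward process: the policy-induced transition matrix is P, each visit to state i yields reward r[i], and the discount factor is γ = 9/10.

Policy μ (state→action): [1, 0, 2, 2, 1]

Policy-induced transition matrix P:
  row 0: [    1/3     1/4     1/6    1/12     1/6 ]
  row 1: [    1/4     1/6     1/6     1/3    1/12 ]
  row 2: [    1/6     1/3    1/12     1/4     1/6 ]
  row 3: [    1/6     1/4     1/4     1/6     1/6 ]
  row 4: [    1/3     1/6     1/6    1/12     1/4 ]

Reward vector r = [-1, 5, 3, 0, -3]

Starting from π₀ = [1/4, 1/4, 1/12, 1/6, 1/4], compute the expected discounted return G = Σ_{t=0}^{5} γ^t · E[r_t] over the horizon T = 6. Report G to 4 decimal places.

t=0: π = [0.2500, 0.2500, 0.0833, 0.1667, 0.2500], E[r] = 0.5000, γ^t·E[r] = 0.500000, running G = 0.500000
t=1: π = [0.2708, 0.2153, 0.1736, 0.1736, 0.1667], E[r] = 0.8264, γ^t·E[r] = 0.743750, running G = 1.243750
t=2: π = [0.2575, 0.2326, 0.1667, 0.1806, 0.1626], E[r] = 0.9178, γ^t·E[r] = 0.743438, running G = 1.987188
t=3: π = [0.2561, 0.2310, 0.1678, 0.1843, 0.1608], E[r] = 0.9197, γ^t·E[r] = 0.670430, running G = 2.657617
t=4: π = [0.2554, 0.2313, 0.1680, 0.1844, 0.1608], E[r] = 0.9229, γ^t·E[r] = 0.605541, running G = 3.263158
t=5: π = [0.2553, 0.2313, 0.1680, 0.1845, 0.1608], E[r] = 0.9230, γ^t·E[r] = 0.545034, running G = 3.808193

G = 3.8082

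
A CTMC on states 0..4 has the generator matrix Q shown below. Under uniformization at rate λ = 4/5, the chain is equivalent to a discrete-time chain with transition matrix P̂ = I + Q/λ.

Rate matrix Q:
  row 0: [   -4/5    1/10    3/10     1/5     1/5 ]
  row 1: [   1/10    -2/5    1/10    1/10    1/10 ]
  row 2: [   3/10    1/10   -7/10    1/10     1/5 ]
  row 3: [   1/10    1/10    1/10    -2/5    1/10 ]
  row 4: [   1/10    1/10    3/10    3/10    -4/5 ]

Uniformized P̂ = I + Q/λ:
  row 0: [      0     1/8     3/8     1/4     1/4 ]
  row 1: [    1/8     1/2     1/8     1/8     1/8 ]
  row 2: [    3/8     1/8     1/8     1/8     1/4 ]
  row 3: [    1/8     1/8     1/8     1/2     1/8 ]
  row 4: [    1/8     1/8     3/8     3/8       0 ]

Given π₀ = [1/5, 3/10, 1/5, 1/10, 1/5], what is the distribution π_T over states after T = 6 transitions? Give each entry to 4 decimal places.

t=0: π = [0.2000, 0.3000, 0.2000, 0.1000, 0.2000]
t=1: π = [0.1500, 0.2375, 0.2250, 0.2375, 0.1500]
t=2: π = [0.1625, 0.2141, 0.2000, 0.2703, 0.1531]
t=3: π = [0.1547, 0.2053, 0.2039, 0.2850, 0.1512]
t=4: π = [0.1566, 0.2020, 0.2015, 0.2890, 0.1509]
t=5: π = [0.1558, 0.2007, 0.2019, 0.2907, 0.1509]
t=6: π = [0.1560, 0.2003, 0.2017, 0.2912, 0.1508]

π = [0.1560, 0.2003, 0.2017, 0.2912, 0.1508]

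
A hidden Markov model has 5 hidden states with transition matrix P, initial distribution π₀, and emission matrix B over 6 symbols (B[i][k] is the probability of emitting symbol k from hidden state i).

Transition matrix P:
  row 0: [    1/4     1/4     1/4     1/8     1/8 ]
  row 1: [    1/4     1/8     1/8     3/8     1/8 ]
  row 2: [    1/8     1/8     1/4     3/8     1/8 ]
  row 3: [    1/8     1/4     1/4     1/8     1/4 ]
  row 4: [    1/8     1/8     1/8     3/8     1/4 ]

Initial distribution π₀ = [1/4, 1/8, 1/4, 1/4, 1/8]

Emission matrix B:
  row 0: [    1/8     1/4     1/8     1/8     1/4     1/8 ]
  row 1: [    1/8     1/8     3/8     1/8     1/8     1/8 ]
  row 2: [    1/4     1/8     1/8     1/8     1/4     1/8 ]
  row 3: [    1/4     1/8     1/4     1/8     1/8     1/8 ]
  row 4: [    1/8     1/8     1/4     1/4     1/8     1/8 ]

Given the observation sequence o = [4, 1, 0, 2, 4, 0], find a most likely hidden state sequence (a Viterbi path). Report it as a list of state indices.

t=0: δ = [6.250e-02, 1.562e-02, 6.250e-02, 3.125e-02, 1.562e-02]  (obs o_0=4)
t=1: δ = [3.906e-03, 1.953e-03, 1.953e-03, 2.930e-03, 9.766e-04]  ψ = [0, 0, 0, 2, 0]  (obs o_1=1)
t=2: δ = [1.221e-04, 1.221e-04, 2.441e-04, 1.831e-04, 9.155e-05]  ψ = [0, 0, 0, 1, 3]  (obs o_2=0)
t=3: δ = [3.815e-06, 1.717e-05, 7.629e-06, 2.289e-05, 1.144e-05]  ψ = [0, 3, 2, 2, 3]  (obs o_3=2)
t=4: δ = [1.073e-06, 7.153e-07, 1.431e-06, 8.047e-07, 7.153e-07]  ψ = [1, 3, 3, 1, 3]  (obs o_4=4)
t=5: δ = [3.353e-08, 3.353e-08, 8.941e-08, 1.341e-07, 2.515e-08]  ψ = [0, 0, 2, 2, 3]  (obs o_5=0)
backtrack: best end state = 3; path = [0, 0, 2, 3, 2, 3]

path = [0, 0, 2, 3, 2, 3]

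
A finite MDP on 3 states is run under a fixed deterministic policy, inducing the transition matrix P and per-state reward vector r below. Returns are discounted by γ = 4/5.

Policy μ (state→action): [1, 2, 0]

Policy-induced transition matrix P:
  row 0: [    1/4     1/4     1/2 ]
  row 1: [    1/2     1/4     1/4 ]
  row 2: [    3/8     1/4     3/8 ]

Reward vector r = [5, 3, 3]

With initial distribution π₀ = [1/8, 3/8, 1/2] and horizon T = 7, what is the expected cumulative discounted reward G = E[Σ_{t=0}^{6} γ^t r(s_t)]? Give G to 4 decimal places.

G = 14.3015

t=0: π = [0.1250, 0.3750, 0.5000], E[r] = 3.2500, γ^t·E[r] = 3.250000, running G = 3.250000
t=1: π = [0.4063, 0.2500, 0.3438], E[r] = 3.8125, γ^t·E[r] = 3.050000, running G = 6.300000
t=2: π = [0.3555, 0.2500, 0.3945], E[r] = 3.7109, γ^t·E[r] = 2.375000, running G = 8.675000
t=3: π = [0.3618, 0.2500, 0.3882], E[r] = 3.7236, γ^t·E[r] = 1.906500, running G = 10.581500
t=4: π = [0.3610, 0.2500, 0.3890], E[r] = 3.7220, γ^t·E[r] = 1.524550, running G = 12.106050
t=5: π = [0.3611, 0.2500, 0.3889], E[r] = 3.7222, γ^t·E[r] = 1.219705, running G = 13.325755
t=6: π = [0.3611, 0.2500, 0.3889], E[r] = 3.7222, γ^t·E[r] = 0.975758, running G = 14.301513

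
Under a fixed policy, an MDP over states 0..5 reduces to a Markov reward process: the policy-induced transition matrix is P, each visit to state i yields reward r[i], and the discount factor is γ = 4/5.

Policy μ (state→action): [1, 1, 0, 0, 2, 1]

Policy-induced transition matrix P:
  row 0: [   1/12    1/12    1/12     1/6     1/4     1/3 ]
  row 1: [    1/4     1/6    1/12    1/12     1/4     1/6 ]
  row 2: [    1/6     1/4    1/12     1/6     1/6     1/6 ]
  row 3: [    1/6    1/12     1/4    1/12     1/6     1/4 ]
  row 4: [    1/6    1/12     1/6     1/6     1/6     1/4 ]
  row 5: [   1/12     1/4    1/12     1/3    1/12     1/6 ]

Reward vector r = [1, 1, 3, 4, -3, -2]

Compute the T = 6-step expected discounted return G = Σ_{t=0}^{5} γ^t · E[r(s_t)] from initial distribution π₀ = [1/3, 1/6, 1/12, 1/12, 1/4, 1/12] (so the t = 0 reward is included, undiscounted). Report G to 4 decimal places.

t=0: π = [0.3333, 0.1667, 0.0833, 0.0833, 0.2500, 0.0833], E[r] = 0.1667, γ^t·E[r] = 0.166667, running G = 0.166667
t=1: π = [0.1458, 0.1250, 0.1181, 0.1597, 0.2014, 0.2500], E[r] = 0.1597, γ^t·E[r] = 0.127778, running G = 0.294444
t=2: π = [0.1441, 0.1551, 0.1267, 0.1846, 0.1684, 0.2211], E[r] = 0.4705, γ^t·E[r] = 0.301111, running G = 0.595556
t=3: π = [0.1492, 0.1542, 0.1281, 0.1752, 0.1732, 0.2201], E[r] = 0.4289, γ^t·E[r] = 0.219580, running G = 0.815136
t=4: π = [0.1487, 0.1542, 0.1270, 0.1759, 0.1736, 0.2206], E[r] = 0.4255, γ^t·E[r] = 0.174293, running G = 0.989429
t=5: π = [0.1487, 0.1541, 0.1271, 0.1759, 0.1735, 0.2206], E[r] = 0.4261, γ^t·E[r] = 0.139623, running G = 1.129052

G = 1.1291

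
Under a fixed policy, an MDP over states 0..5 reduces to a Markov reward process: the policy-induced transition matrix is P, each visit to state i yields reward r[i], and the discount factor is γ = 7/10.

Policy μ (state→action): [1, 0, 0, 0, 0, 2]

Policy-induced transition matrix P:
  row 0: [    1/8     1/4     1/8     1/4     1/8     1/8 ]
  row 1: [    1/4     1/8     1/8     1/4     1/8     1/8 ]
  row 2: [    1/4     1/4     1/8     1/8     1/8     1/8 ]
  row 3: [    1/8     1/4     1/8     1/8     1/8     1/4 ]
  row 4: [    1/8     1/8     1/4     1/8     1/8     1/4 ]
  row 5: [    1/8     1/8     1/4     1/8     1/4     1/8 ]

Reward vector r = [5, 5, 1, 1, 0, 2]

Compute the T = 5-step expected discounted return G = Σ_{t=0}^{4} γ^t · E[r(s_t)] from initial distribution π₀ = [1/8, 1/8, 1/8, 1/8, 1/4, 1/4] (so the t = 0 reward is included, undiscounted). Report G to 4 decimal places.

G = 6.2552

t=0: π = [0.1250, 0.1250, 0.1250, 0.1250, 0.2500, 0.2500], E[r] = 2.0000, γ^t·E[r] = 2.000000, running G = 2.000000
t=1: π = [0.1563, 0.1719, 0.1875, 0.1563, 0.1563, 0.1719], E[r] = 2.3281, γ^t·E[r] = 1.629688, running G = 3.629688
t=2: π = [0.1699, 0.1875, 0.1660, 0.1660, 0.1465, 0.1641], E[r] = 2.4473, γ^t·E[r] = 1.199160, running G = 4.828848
t=3: π = [0.1692, 0.1877, 0.1638, 0.1697, 0.1455, 0.1641], E[r] = 2.4463, γ^t·E[r] = 0.839077, running G = 5.667925
t=4: π = [0.1689, 0.1878, 0.1637, 0.1696, 0.1455, 0.1644], E[r] = 2.4460, γ^t·E[r] = 0.587288, running G = 6.255213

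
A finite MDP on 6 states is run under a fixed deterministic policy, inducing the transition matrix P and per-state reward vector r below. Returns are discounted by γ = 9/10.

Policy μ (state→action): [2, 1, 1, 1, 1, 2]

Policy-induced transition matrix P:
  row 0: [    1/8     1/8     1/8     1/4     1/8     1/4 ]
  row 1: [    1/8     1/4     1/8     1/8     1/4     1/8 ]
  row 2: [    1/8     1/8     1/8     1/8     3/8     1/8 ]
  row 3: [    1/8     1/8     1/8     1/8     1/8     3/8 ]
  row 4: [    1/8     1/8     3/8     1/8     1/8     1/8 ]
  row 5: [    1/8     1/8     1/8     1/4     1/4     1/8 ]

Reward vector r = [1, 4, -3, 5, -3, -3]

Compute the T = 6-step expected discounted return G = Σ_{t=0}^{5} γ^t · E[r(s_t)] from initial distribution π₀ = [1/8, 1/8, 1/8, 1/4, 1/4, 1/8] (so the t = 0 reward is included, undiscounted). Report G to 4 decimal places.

G = -0.3883

t=0: π = [0.1250, 0.1250, 0.1250, 0.2500, 0.2500, 0.1250], E[r] = 0.3750, γ^t·E[r] = 0.375000, running G = 0.375000
t=1: π = [0.1250, 0.1406, 0.1875, 0.1563, 0.1875, 0.2031], E[r] = -0.2656, γ^t·E[r] = -0.239063, running G = 0.135938
t=2: π = [0.1250, 0.1426, 0.1719, 0.1660, 0.2148, 0.1797], E[r] = -0.1738, γ^t·E[r] = -0.140801, running G = -0.004863
t=3: π = [0.1250, 0.1428, 0.1787, 0.1631, 0.2083, 0.1821], E[r] = -0.1956, γ^t·E[r] = -0.142561, running G = -0.147424
t=4: π = [0.1250, 0.1429, 0.1771, 0.1634, 0.2103, 0.1814], E[r] = -0.1929, γ^t·E[r] = -0.126563, running G = -0.273987
t=5: π = [0.1250, 0.1429, 0.1776, 0.1633, 0.2098, 0.1815], E[r] = -0.1936, γ^t·E[r] = -0.114323, running G = -0.388310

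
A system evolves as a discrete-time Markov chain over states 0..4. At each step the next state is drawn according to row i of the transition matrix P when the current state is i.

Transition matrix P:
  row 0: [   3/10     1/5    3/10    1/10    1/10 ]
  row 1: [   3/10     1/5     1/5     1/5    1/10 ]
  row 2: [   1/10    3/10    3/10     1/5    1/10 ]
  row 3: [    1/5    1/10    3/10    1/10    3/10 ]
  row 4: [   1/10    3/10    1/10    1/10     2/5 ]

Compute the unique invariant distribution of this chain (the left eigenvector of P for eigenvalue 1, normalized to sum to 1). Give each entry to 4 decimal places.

π = [0.2003, 0.2278, 0.2403, 0.1468, 0.1848]

Balance equations π_j = Σ_i π_i·P[i][j]:
  π_0 = 3/10·π_0 + 3/10·π_1 + 1/10·π_2 + 1/5·π_3 + 1/10·π_4
  π_1 = 1/5·π_0 + 1/5·π_1 + 3/10·π_2 + 1/10·π_3 + 3/10·π_4
  π_2 = 3/10·π_0 + 1/5·π_1 + 3/10·π_2 + 3/10·π_3 + 1/10·π_4
  π_3 = 1/10·π_0 + 1/5·π_1 + 1/5·π_2 + 1/10·π_3 + 1/10·π_4
  normalize: π_0 + π_1 + π_2 + π_3 + π_4 = 1
Solving the linear system gives exactly π = [1434/7159, 1631/7159, 1720/7159, 1051/7159, 1323/7159].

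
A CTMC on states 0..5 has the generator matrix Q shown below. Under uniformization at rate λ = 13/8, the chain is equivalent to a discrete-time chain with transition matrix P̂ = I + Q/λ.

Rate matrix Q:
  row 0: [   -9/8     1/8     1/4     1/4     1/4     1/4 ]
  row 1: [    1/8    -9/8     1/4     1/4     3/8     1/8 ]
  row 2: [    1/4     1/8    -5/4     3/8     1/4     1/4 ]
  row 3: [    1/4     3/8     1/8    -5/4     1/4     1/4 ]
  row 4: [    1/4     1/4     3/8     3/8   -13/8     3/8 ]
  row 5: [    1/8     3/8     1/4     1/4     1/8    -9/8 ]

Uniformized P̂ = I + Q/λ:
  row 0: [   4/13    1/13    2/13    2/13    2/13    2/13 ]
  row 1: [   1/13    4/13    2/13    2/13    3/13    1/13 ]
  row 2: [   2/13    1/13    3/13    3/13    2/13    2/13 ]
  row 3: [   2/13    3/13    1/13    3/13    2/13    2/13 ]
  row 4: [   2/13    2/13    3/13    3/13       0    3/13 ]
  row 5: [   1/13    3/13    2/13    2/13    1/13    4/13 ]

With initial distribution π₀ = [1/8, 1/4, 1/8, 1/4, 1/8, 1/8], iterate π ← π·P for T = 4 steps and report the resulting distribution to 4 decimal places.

t=0: π = [0.1250, 0.2500, 0.1250, 0.2500, 0.1250, 0.1250]
t=1: π = [0.1442, 0.2019, 0.1538, 0.1923, 0.1442, 0.1635]
t=2: π = [0.1479, 0.1893, 0.1620, 0.1916, 0.1346, 0.1746]
t=3: π = [0.1486, 0.1873, 0.1619, 0.1914, 0.1343, 0.1765]
t=4: π = [0.1487, 0.1871, 0.1619, 0.1914, 0.1340, 0.1769]

π = [0.1487, 0.1871, 0.1619, 0.1914, 0.1340, 0.1769]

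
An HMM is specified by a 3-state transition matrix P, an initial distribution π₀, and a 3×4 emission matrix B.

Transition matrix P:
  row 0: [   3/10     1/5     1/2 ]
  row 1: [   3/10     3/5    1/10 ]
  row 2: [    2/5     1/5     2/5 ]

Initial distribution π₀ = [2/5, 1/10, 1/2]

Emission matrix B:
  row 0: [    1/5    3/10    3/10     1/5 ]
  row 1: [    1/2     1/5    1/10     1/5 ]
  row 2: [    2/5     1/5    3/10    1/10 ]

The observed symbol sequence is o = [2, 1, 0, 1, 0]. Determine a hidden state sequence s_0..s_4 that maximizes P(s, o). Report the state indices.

path = [2, 0, 2, 0, 2]

t=0: δ = [1.200e-01, 1.000e-02, 1.500e-01]  (obs o_0=2)
t=1: δ = [1.800e-02, 6.000e-03, 1.200e-02]  ψ = [2, 2, 0]  (obs o_1=1)
t=2: δ = [1.080e-03, 1.800e-03, 3.600e-03]  ψ = [0, 0, 0]  (obs o_2=0)
t=3: δ = [4.320e-04, 2.160e-04, 2.880e-04]  ψ = [2, 1, 2]  (obs o_3=1)
t=4: δ = [2.592e-05, 6.480e-05, 8.640e-05]  ψ = [0, 1, 0]  (obs o_4=0)
backtrack: best end state = 2; path = [2, 0, 2, 0, 2]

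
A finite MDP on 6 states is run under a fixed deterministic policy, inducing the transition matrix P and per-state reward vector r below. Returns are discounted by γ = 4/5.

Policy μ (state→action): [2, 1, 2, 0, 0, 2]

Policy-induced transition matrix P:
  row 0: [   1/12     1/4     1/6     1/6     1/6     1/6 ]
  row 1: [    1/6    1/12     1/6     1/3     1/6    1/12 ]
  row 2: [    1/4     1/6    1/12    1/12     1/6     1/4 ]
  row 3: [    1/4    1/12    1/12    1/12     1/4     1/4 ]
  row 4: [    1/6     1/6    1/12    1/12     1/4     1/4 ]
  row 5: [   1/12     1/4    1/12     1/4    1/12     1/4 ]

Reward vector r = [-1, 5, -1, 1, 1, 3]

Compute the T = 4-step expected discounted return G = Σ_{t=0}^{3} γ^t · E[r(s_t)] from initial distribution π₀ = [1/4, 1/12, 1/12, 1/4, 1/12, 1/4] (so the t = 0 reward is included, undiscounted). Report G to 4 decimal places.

G = 4.2503

t=0: π = [0.2500, 0.0833, 0.0833, 0.2500, 0.0833, 0.2500], E[r] = 1.1667, γ^t·E[r] = 1.166667, running G = 1.166667
t=1: π = [0.1528, 0.1806, 0.1111, 0.1667, 0.1736, 0.2153], E[r] = 1.6250, γ^t·E[r] = 1.300000, running G = 2.466667
t=2: π = [0.1591, 0.1684, 0.1111, 0.1771, 0.1771, 0.2072], E[r] = 1.5475, γ^t·E[r] = 0.990370, running G = 3.457037
t=3: π = [0.1602, 0.1684, 0.1106, 0.1732, 0.1789, 0.2087], E[r] = 1.5494, γ^t·E[r] = 0.793284, running G = 4.250321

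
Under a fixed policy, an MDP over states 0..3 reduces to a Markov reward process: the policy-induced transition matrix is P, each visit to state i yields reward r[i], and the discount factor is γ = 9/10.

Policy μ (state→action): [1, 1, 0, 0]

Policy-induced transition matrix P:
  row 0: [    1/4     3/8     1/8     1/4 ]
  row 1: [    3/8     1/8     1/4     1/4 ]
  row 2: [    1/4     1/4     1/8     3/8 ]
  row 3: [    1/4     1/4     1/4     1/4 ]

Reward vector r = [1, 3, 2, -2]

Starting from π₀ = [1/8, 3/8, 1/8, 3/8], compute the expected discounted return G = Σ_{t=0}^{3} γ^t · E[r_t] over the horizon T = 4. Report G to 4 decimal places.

G = 2.8699

t=0: π = [0.1250, 0.3750, 0.1250, 0.3750], E[r] = 0.7500, γ^t·E[r] = 0.750000, running G = 0.750000
t=1: π = [0.2969, 0.2188, 0.2188, 0.2656], E[r] = 0.8594, γ^t·E[r] = 0.773438, running G = 1.523438
t=2: π = [0.2773, 0.2598, 0.1855, 0.2773], E[r] = 0.8730, γ^t·E[r] = 0.707168, running G = 2.230605
t=3: π = [0.2825, 0.2522, 0.1921, 0.2732], E[r] = 0.8770, γ^t·E[r] = 0.639299, running G = 2.869904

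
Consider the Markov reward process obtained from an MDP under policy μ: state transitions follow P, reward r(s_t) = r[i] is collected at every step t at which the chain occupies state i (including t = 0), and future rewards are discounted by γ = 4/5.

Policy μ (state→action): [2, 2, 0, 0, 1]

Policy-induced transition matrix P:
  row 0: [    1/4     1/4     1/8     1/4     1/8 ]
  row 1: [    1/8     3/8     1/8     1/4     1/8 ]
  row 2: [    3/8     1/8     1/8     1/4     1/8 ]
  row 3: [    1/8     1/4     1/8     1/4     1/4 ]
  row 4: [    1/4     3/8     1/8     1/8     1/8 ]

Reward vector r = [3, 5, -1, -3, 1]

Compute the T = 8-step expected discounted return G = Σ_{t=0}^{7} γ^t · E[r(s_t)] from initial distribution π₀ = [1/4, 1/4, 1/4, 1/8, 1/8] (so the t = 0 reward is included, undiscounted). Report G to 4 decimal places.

G = 5.8373

t=0: π = [0.2500, 0.2500, 0.2500, 0.1250, 0.1250], E[r] = 1.5000, γ^t·E[r] = 1.500000, running G = 1.500000
t=1: π = [0.2344, 0.2656, 0.1250, 0.2344, 0.1406], E[r] = 1.3438, γ^t·E[r] = 1.075000, running G = 2.575000
t=2: π = [0.2031, 0.2852, 0.1250, 0.2324, 0.1543], E[r] = 1.3672, γ^t·E[r] = 0.875000, running G = 3.450000
t=3: π = [0.2009, 0.2893, 0.1250, 0.2307, 0.1541], E[r] = 1.3862, γ^t·E[r] = 0.709750, running G = 4.159750
t=4: π = [0.2006, 0.2898, 0.1250, 0.2307, 0.1538], E[r] = 1.3875, γ^t·E[r] = 0.568300, running G = 4.728050
t=5: π = [0.2006, 0.2898, 0.1250, 0.2308, 0.1538], E[r] = 1.3874, γ^t·E[r] = 0.454608, running G = 5.182658
t=6: π = [0.2006, 0.2898, 0.1250, 0.2308, 0.1538], E[r] = 1.3874, γ^t·E[r] = 0.363688, running G = 5.546345
t=7: π = [0.2005, 0.2898, 0.1250, 0.2308, 0.1538], E[r] = 1.3874, γ^t·E[r] = 0.290951, running G = 5.837296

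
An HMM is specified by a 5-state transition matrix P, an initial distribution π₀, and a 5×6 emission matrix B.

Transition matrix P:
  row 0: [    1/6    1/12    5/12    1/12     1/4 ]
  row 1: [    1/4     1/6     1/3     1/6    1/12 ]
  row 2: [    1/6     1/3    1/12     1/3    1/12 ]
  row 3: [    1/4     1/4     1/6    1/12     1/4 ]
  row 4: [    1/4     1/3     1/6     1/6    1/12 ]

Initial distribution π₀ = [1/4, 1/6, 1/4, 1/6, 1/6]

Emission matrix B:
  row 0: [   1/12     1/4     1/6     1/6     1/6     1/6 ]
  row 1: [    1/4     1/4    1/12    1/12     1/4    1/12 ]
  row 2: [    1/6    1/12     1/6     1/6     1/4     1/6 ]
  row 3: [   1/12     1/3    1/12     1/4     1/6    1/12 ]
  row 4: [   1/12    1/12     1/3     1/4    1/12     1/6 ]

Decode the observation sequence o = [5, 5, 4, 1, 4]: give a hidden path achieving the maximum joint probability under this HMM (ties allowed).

path = [0, 2, 1, 0, 2]

t=0: δ = [4.167e-02, 1.389e-02, 4.167e-02, 1.389e-02, 2.778e-02]  (obs o_0=5)
t=1: δ = [1.157e-03, 1.157e-03, 2.894e-03, 1.157e-03, 1.736e-03]  ψ = [0, 2, 0, 2, 0]  (obs o_1=5)
t=2: δ = [8.038e-05, 2.411e-04, 1.206e-04, 1.608e-04, 2.411e-05]  ψ = [2, 2, 0, 2, 0]  (obs o_2=4)
t=3: δ = [1.507e-05, 1.005e-05, 6.698e-06, 1.340e-05, 3.349e-06]  ψ = [1, 1, 1, 1, 3]  (obs o_3=1)
t=4: δ = [5.582e-07, 8.372e-07, 1.570e-06, 3.721e-07, 3.140e-07]  ψ = [3, 3, 0, 2, 0]  (obs o_4=4)
backtrack: best end state = 2; path = [0, 2, 1, 0, 2]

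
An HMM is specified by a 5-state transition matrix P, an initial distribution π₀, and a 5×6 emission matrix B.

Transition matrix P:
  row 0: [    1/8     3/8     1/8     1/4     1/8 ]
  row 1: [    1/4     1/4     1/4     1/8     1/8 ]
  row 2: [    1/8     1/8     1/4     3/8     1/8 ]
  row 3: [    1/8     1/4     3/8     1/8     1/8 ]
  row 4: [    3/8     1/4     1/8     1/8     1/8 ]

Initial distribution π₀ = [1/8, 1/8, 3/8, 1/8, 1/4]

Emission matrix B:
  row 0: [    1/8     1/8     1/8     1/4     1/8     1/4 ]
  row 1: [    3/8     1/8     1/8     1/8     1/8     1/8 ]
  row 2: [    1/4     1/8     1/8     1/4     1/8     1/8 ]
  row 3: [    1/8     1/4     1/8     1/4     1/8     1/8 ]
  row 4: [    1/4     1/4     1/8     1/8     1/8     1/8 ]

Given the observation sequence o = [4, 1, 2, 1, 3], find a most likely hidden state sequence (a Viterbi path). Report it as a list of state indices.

t=0: δ = [1.562e-02, 1.562e-02, 4.688e-02, 1.562e-02, 3.125e-02]  (obs o_0=4)
t=1: δ = [1.465e-03, 9.766e-04, 1.465e-03, 4.395e-03, 1.465e-03]  ψ = [4, 4, 2, 2, 2]  (obs o_1=1)
t=2: δ = [6.866e-05, 1.373e-04, 2.060e-04, 6.866e-05, 6.866e-05]  ψ = [3, 3, 3, 2, 3]  (obs o_2=2)
t=3: δ = [4.292e-06, 4.292e-06, 6.437e-06, 1.931e-05, 6.437e-06]  ψ = [1, 1, 2, 2, 2]  (obs o_3=1)
t=4: δ = [6.035e-07, 6.035e-07, 1.810e-06, 6.035e-07, 3.017e-07]  ψ = [3, 3, 3, 2, 3]  (obs o_4=3)
backtrack: best end state = 2; path = [2, 3, 2, 3, 2]

path = [2, 3, 2, 3, 2]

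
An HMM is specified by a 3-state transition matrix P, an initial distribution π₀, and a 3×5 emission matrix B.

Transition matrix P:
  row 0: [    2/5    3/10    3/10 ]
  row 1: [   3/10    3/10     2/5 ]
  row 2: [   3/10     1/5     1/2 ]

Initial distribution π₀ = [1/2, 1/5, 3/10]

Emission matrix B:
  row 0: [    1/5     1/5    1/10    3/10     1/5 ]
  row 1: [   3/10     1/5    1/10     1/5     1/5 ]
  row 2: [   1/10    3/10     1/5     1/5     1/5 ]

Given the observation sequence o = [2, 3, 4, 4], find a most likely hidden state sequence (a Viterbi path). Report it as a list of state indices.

t=0: δ = [5.000e-02, 2.000e-02, 6.000e-02]  (obs o_0=2)
t=1: δ = [6.000e-03, 3.000e-03, 6.000e-03]  ψ = [0, 0, 2]  (obs o_1=3)
t=2: δ = [4.800e-04, 3.600e-04, 6.000e-04]  ψ = [0, 0, 2]  (obs o_2=4)
t=3: δ = [3.840e-05, 2.880e-05, 6.000e-05]  ψ = [0, 0, 2]  (obs o_3=4)
backtrack: best end state = 2; path = [2, 2, 2, 2]

path = [2, 2, 2, 2]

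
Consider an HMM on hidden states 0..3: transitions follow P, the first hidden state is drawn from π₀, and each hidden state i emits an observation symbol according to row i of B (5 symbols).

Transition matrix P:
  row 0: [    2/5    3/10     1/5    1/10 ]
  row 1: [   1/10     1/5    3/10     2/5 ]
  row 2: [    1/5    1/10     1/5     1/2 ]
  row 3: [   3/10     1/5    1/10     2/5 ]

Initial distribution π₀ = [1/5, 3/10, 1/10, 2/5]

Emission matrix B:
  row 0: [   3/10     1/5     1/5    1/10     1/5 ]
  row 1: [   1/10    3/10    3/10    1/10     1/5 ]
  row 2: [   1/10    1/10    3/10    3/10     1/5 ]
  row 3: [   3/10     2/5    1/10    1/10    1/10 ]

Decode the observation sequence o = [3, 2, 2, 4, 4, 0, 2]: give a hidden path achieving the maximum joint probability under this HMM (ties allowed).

path = [3, 0, 0, 0, 0, 0, 1]

t=0: δ = [2.000e-02, 3.000e-02, 3.000e-02, 4.000e-02]  (obs o_0=3)
t=1: δ = [2.400e-03, 2.400e-03, 2.700e-03, 1.600e-03]  ψ = [3, 3, 1, 3]  (obs o_1=2)
t=2: δ = [1.920e-04, 2.160e-04, 2.160e-04, 1.350e-04]  ψ = [0, 0, 1, 2]  (obs o_2=2)
t=3: δ = [1.536e-05, 1.152e-05, 1.296e-05, 1.080e-05]  ψ = [0, 0, 1, 2]  (obs o_3=4)
t=4: δ = [1.229e-06, 9.216e-07, 6.912e-07, 6.480e-07]  ψ = [0, 0, 1, 2]  (obs o_4=4)
t=5: δ = [1.475e-07, 3.686e-08, 2.765e-08, 1.106e-07]  ψ = [0, 0, 1, 1]  (obs o_5=0)
t=6: δ = [1.180e-08, 1.327e-08, 8.847e-09, 4.424e-09]  ψ = [0, 0, 0, 3]  (obs o_6=2)
backtrack: best end state = 1; path = [3, 0, 0, 0, 0, 0, 1]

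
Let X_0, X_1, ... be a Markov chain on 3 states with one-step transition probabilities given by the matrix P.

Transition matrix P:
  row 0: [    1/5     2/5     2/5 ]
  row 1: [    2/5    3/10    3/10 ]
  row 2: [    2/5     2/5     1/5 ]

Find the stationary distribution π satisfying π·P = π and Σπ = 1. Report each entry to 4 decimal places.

Balance equations π_j = Σ_i π_i·P[i][j]:
  π_0 = 1/5·π_0 + 2/5·π_1 + 2/5·π_2
  π_1 = 2/5·π_0 + 3/10·π_1 + 2/5·π_2
  normalize: π_0 + π_1 + π_2 = 1
Solving the linear system gives exactly π = [1/3, 4/11, 10/33].

π = [0.3333, 0.3636, 0.3030]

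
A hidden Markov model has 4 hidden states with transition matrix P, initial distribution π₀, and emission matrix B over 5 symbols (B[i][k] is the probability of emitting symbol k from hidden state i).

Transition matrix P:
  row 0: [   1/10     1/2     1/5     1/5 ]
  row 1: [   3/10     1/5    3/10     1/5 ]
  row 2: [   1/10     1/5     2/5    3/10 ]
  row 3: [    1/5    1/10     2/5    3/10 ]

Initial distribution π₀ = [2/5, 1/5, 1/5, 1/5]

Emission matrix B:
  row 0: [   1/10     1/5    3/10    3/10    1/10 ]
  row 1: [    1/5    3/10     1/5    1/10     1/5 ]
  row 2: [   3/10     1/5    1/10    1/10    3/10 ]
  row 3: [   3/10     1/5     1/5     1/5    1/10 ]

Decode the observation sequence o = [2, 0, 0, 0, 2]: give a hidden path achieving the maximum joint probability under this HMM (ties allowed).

t=0: δ = [1.200e-01, 4.000e-02, 2.000e-02, 4.000e-02]  (obs o_0=2)
t=1: δ = [1.200e-03, 1.200e-02, 7.200e-03, 7.200e-03]  ψ = [0, 0, 0, 0]  (obs o_1=0)
t=2: δ = [3.600e-04, 4.800e-04, 1.080e-03, 7.200e-04]  ψ = [1, 1, 1, 1]  (obs o_2=0)
t=3: δ = [1.440e-05, 4.320e-05, 1.296e-04, 9.720e-05]  ψ = [1, 2, 2, 2]  (obs o_3=0)
t=4: δ = [5.832e-06, 5.184e-06, 5.184e-06, 7.776e-06]  ψ = [3, 2, 2, 2]  (obs o_4=2)
backtrack: best end state = 3; path = [0, 1, 2, 2, 3]

path = [0, 1, 2, 2, 3]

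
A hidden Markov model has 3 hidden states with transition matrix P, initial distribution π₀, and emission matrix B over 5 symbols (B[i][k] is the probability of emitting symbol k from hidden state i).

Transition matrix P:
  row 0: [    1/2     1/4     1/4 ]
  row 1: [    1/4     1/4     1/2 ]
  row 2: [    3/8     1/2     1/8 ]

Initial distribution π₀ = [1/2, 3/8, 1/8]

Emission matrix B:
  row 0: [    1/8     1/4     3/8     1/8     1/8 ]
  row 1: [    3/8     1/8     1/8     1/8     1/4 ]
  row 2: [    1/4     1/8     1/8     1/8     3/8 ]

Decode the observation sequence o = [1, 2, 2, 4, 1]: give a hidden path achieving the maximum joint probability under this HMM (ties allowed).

t=0: δ = [1.250e-01, 4.688e-02, 1.562e-02]  (obs o_0=1)
t=1: δ = [2.344e-02, 3.906e-03, 3.906e-03]  ψ = [0, 0, 0]  (obs o_1=2)
t=2: δ = [4.395e-03, 7.324e-04, 7.324e-04]  ψ = [0, 0, 0]  (obs o_2=2)
t=3: δ = [2.747e-04, 2.747e-04, 4.120e-04]  ψ = [0, 0, 0]  (obs o_3=4)
t=4: δ = [3.862e-05, 2.575e-05, 1.717e-05]  ψ = [2, 2, 1]  (obs o_4=1)
backtrack: best end state = 0; path = [0, 0, 0, 2, 0]

path = [0, 0, 0, 2, 0]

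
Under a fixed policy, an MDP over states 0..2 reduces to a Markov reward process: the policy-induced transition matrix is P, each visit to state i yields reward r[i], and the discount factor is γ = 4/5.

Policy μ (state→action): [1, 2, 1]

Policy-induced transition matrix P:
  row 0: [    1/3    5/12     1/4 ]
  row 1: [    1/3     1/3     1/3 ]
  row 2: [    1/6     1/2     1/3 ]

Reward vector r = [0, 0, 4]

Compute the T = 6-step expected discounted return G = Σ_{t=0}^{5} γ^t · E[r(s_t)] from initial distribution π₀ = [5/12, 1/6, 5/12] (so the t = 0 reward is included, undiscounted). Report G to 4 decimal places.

G = 4.9674

t=0: π = [0.4167, 0.1667, 0.4167], E[r] = 1.6667, γ^t·E[r] = 1.666667, running G = 1.666667
t=1: π = [0.2639, 0.4375, 0.2986], E[r] = 1.1944, γ^t·E[r] = 0.955556, running G = 2.622222
t=2: π = [0.2836, 0.4051, 0.3113], E[r] = 1.2454, γ^t·E[r] = 0.797037, running G = 3.419259
t=3: π = [0.2814, 0.4089, 0.3097], E[r] = 1.2388, γ^t·E[r] = 0.634272, running G = 4.053531
t=4: π = [0.2817, 0.4084, 0.3099], E[r] = 1.2395, γ^t·E[r] = 0.507707, running G = 4.561238
t=5: π = [0.2817, 0.4085, 0.3099], E[r] = 1.2394, γ^t·E[r] = 0.406136, running G = 4.967374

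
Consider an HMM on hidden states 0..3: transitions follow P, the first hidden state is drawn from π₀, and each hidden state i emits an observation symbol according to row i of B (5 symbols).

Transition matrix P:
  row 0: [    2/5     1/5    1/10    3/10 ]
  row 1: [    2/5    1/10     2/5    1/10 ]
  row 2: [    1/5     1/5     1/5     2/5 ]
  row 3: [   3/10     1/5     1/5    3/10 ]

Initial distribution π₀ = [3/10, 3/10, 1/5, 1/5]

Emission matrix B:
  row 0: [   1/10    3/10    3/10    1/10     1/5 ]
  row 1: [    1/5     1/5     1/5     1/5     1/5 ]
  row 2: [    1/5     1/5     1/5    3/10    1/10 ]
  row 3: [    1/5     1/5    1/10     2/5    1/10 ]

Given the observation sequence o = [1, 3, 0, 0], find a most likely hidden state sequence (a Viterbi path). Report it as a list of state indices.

path = [0, 3, 3, 3]

t=0: δ = [9.000e-02, 6.000e-02, 4.000e-02, 4.000e-02]  (obs o_0=1)
t=1: δ = [3.600e-03, 3.600e-03, 7.200e-03, 1.080e-02]  ψ = [0, 0, 1, 0]  (obs o_1=3)
t=2: δ = [3.240e-04, 4.320e-04, 4.320e-04, 6.480e-04]  ψ = [3, 3, 3, 3]  (obs o_2=0)
t=3: δ = [1.944e-05, 2.592e-05, 3.456e-05, 3.888e-05]  ψ = [3, 3, 1, 3]  (obs o_3=0)
backtrack: best end state = 3; path = [0, 3, 3, 3]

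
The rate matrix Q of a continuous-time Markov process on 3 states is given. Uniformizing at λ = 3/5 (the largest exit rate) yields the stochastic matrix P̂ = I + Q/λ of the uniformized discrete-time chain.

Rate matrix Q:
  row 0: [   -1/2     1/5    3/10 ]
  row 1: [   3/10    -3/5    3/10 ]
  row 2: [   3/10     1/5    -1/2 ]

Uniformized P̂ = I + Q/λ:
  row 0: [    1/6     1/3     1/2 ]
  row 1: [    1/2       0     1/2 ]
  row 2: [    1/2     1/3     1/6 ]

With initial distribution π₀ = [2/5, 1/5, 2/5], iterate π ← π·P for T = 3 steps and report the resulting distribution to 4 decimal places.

t=0: π = [0.4000, 0.2000, 0.4000]
t=1: π = [0.3667, 0.2667, 0.3667]
t=2: π = [0.3778, 0.2444, 0.3778]
t=3: π = [0.3741, 0.2519, 0.3741]

π = [0.3741, 0.2519, 0.3741]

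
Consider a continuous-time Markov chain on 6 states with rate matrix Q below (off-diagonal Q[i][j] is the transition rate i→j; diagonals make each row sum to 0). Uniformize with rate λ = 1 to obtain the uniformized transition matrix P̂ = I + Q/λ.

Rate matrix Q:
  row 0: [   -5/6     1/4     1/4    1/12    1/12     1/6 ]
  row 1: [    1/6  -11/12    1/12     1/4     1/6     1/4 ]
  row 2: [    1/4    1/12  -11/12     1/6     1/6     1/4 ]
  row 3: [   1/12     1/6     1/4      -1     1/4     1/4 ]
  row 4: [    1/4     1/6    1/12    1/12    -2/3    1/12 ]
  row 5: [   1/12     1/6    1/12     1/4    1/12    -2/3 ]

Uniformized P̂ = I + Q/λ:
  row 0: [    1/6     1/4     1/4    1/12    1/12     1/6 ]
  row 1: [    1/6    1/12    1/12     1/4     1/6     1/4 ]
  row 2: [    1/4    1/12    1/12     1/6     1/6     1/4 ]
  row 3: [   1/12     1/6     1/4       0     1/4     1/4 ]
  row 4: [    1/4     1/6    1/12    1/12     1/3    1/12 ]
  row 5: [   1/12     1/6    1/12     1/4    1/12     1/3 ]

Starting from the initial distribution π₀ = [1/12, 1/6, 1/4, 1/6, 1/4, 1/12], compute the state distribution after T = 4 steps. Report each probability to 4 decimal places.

π = [0.1617, 0.1561, 0.1348, 0.1457, 0.1759, 0.2257]

t=0: π = [0.0833, 0.1667, 0.2500, 0.1667, 0.2500, 0.0833]
t=1: π = [0.1875, 0.1389, 0.1250, 0.1319, 0.2083, 0.2083]
t=2: π = [0.1661, 0.1603, 0.1366, 0.1406, 0.1794, 0.2170]
t=3: π = [0.1632, 0.1558, 0.1345, 0.1459, 0.1764, 0.2243]
t=4: π = [0.1617, 0.1561, 0.1348, 0.1457, 0.1759, 0.2257]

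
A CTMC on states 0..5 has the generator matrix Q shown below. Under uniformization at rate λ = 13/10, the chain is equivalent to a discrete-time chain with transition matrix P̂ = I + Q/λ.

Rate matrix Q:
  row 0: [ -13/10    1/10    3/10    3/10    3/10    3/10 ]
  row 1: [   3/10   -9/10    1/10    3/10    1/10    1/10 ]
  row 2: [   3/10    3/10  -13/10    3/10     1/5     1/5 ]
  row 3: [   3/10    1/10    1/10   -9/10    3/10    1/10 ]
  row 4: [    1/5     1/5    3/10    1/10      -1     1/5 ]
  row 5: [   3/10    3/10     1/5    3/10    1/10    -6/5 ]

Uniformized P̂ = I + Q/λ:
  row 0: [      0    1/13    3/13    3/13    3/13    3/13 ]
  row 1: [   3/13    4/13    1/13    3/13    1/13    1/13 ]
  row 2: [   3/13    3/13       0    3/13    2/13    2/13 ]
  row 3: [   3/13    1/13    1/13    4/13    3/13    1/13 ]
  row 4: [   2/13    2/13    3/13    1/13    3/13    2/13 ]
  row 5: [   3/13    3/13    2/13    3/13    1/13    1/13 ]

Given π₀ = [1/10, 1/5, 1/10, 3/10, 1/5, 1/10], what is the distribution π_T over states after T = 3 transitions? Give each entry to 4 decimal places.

t=0: π = [0.1000, 0.2000, 0.1000, 0.3000, 0.2000, 0.1000]
t=1: π = [0.1923, 0.1692, 0.1231, 0.2231, 0.1769, 0.1154]
t=2: π = [0.1728, 0.1663, 0.1331, 0.2207, 0.1775, 0.1296]
t=3: π = [0.1772, 0.1694, 0.1305, 0.2204, 0.1750, 0.1274]

π = [0.1772, 0.1694, 0.1305, 0.2204, 0.1750, 0.1274]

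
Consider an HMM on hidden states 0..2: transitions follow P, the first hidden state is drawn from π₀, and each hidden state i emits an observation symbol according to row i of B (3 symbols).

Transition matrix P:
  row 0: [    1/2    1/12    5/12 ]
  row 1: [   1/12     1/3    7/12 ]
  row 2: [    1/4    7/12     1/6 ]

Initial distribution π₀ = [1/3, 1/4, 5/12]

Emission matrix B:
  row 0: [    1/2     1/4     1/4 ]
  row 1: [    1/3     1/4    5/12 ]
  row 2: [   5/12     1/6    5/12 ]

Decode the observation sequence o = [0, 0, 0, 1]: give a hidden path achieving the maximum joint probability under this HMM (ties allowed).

t=0: δ = [1.667e-01, 8.333e-02, 1.736e-01]  (obs o_0=0)
t=1: δ = [4.167e-02, 3.376e-02, 2.894e-02]  ψ = [0, 2, 0]  (obs o_1=0)
t=2: δ = [1.042e-02, 5.626e-03, 8.205e-03]  ψ = [0, 2, 1]  (obs o_2=0)
t=3: δ = [1.302e-03, 1.197e-03, 7.234e-04]  ψ = [0, 2, 0]  (obs o_3=1)
backtrack: best end state = 0; path = [0, 0, 0, 0]

path = [0, 0, 0, 0]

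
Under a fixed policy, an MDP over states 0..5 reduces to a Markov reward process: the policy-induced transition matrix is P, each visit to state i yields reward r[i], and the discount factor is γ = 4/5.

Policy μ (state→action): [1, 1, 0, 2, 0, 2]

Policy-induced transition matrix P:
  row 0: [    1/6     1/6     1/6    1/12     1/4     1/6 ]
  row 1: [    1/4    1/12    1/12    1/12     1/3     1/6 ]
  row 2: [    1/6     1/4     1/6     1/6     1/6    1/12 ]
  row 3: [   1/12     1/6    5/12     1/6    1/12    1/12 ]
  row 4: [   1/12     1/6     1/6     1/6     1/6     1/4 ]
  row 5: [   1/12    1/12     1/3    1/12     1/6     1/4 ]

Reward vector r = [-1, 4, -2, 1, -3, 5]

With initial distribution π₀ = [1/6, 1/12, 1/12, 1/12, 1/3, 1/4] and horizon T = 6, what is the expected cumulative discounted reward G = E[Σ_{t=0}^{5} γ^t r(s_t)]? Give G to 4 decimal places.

t=0: π = [0.1667, 0.0833, 0.0833, 0.0833, 0.3333, 0.2500], E[r] = 0.3333, γ^t·E[r] = 0.333333, running G = 0.333333
t=1: π = [0.1181, 0.1458, 0.2222, 0.1250, 0.1875, 0.2014], E[r] = 0.5903, γ^t·E[r] = 0.472222, running G = 0.805556
t=2: π = [0.1360, 0.1563, 0.2193, 0.1279, 0.1904, 0.1701], E[r] = 0.4578, γ^t·E[r] = 0.292963, running G = 1.098519
t=3: π = [0.1390, 0.1577, 0.2140, 0.1281, 0.1934, 0.1678], E[r] = 0.4509, γ^t·E[r] = 0.230864, running G = 1.329383
t=4: π = [0.1390, 0.1574, 0.2135, 0.1280, 0.1939, 0.1683], E[r] = 0.4511, γ^t·E[r] = 0.184752, running G = 1.514135
t=5: π = [0.1389, 0.1573, 0.2136, 0.1279, 0.1938, 0.1684], E[r] = 0.4516, γ^t·E[r] = 0.147984, running G = 1.662119

G = 1.6621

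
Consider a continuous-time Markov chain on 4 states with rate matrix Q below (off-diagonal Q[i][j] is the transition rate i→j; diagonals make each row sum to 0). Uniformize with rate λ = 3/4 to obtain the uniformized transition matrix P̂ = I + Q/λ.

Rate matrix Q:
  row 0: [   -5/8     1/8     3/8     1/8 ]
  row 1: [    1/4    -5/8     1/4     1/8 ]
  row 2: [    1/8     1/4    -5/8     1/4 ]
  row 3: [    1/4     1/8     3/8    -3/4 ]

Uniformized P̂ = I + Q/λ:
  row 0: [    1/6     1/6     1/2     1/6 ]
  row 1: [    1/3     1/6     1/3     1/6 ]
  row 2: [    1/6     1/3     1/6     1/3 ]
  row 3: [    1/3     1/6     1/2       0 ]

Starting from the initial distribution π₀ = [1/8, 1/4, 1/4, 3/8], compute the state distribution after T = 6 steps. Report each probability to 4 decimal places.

t=0: π = [0.1250, 0.2500, 0.2500, 0.3750]
t=1: π = [0.2708, 0.2083, 0.3750, 0.1458]
t=2: π = [0.2257, 0.2292, 0.3403, 0.2049]
t=3: π = [0.2390, 0.2234, 0.3484, 0.1892]
t=4: π = [0.2354, 0.2247, 0.3466, 0.1932]
t=5: π = [0.2363, 0.2244, 0.3470, 0.1922]
t=6: π = [0.2361, 0.2245, 0.3469, 0.1925]

π = [0.2361, 0.2245, 0.3469, 0.1925]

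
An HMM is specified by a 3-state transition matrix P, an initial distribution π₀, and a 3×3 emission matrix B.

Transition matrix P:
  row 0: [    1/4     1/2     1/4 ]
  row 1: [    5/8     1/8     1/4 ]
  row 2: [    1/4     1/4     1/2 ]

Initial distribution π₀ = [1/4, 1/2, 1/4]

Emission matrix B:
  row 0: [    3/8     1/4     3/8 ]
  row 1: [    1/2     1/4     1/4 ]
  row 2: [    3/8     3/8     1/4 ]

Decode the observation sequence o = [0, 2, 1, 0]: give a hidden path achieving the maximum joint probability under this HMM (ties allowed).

path = [1, 0, 1, 0]

t=0: δ = [9.375e-02, 2.500e-01, 9.375e-02]  (obs o_0=0)
t=1: δ = [5.859e-02, 1.172e-02, 1.562e-02]  ψ = [1, 0, 1]  (obs o_1=2)
t=2: δ = [3.662e-03, 7.324e-03, 5.493e-03]  ψ = [0, 0, 0]  (obs o_2=1)
t=3: δ = [1.717e-03, 9.155e-04, 1.030e-03]  ψ = [1, 0, 2]  (obs o_3=0)
backtrack: best end state = 0; path = [1, 0, 1, 0]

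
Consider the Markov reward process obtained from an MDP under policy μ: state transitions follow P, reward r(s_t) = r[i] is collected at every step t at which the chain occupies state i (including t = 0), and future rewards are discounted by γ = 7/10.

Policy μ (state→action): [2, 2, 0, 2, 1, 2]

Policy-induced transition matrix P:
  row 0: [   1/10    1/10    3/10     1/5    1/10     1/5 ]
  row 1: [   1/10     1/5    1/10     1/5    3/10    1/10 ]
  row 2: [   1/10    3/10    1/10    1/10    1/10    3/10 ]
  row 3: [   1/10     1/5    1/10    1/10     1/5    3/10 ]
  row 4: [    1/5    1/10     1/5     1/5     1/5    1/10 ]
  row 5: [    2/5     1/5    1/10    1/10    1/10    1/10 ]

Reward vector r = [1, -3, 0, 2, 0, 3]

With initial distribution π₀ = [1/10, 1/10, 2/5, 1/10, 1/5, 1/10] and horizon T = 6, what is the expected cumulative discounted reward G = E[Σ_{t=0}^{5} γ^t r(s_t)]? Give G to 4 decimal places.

t=0: π = [0.1000, 0.1000, 0.4000, 0.1000, 0.2000, 0.1000], E[r] = 0.3000, γ^t·E[r] = 0.300000, running G = 0.300000
t=1: π = [0.1500, 0.2100, 0.1400, 0.1400, 0.1500, 0.2100], E[r] = 0.4300, γ^t·E[r] = 0.301000, running G = 0.601000
t=2: π = [0.1780, 0.1840, 0.1450, 0.1510, 0.1710, 0.1710], E[r] = 0.4410, γ^t·E[r] = 0.216090, running G = 0.817090
t=3: π = [0.1684, 0.1796, 0.1527, 0.1533, 0.1690, 0.1770], E[r] = 0.4672, γ^t·E[r] = 0.160250, running G = 0.977340
t=4: π = [0.1700, 0.1815, 0.1506, 0.1517, 0.1682, 0.1780], E[r] = 0.4629, γ^t·E[r] = 0.111149, running G = 1.088489
t=5: π = [0.1702, 0.1812, 0.1508, 0.1520, 0.1683, 0.1775], E[r] = 0.4628, γ^t·E[r] = 0.077783, running G = 1.166272

G = 1.1663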